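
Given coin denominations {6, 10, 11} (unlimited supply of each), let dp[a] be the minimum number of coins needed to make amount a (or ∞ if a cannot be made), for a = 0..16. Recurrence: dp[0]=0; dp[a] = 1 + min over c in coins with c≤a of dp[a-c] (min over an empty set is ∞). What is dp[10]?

 a  0  1  2  3  4  5  6  7  8  9 10 11 12 13 14 15 16
dp  0  -  -  -  -  -  1  -  -  -  1  1  2  -  -  -  2
(- denotes ∞ / unreachable)

1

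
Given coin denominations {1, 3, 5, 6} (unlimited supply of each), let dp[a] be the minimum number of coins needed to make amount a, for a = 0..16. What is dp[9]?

 a  0  1  2  3  4  5  6  7  8  9 10 11 12 13 14 15 16
dp  0  1  2  1  2  1  1  2  2  2  2  2  2  3  3  3  3

2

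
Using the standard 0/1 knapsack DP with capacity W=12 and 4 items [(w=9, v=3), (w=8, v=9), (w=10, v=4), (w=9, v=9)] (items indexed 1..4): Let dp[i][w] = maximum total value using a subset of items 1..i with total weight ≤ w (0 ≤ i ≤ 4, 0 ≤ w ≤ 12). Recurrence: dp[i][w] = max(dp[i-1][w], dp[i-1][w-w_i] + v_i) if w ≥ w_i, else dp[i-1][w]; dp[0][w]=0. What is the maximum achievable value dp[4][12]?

i\w   0   1   2   3   4   5   6   7   8   9  10  11  12
  0   0   0   0   0   0   0   0   0   0   0   0   0   0
  1   0   0   0   0   0   0   0   0   0   3   3   3   3
  2   0   0   0   0   0   0   0   0   9   9   9   9   9
  3   0   0   0   0   0   0   0   0   9   9   9   9   9
  4   0   0   0   0   0   0   0   0   9   9   9   9   9

9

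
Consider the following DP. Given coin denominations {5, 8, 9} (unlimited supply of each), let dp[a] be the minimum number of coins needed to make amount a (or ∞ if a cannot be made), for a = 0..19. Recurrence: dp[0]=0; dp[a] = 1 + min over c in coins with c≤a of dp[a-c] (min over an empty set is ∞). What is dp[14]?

2

 a  0  1  2  3  4  5  6  7  8  9 10 11 12 13 14 15 16 17 18 19
dp  0  -  -  -  -  1  -  -  1  1  2  -  -  2  2  3  2  2  2  3
(- denotes ∞ / unreachable)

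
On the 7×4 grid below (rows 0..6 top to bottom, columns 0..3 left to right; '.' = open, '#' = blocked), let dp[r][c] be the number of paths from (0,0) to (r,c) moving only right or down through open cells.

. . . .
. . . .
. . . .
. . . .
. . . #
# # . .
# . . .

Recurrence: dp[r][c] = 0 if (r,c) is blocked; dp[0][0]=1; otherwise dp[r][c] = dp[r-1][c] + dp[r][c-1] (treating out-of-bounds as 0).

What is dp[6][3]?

30

r\c   0   1   2   3
  0   1   1   1   1
  1   1   2   3   4
  2   1   3   6  10
  3   1   4  10  20
  4   1   5  15   0
  5   0   0  15  15
  6   0   0  15  30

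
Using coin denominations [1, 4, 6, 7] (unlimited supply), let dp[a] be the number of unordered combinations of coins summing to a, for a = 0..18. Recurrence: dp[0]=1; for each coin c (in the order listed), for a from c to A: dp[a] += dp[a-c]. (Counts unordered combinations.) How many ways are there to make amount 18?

after  coin     0     1     2     3     4     5     6     7     8     9    10    11    12    13    14    15    16    17    18
          1     1     1     1     1     1     1     1     1     1     1     1     1     1     1     1     1     1     1     1
          4     1     1     1     1     2     2     2     2     3     3     3     3     4     4     4     4     5     5     5
          6     1     1     1     1     2     2     3     3     4     4     5     5     7     7     8     8    10    10    12
          7     1     1     1     1     2     2     3     4     5     5     6     7     9    10    12    13    15    16    19

19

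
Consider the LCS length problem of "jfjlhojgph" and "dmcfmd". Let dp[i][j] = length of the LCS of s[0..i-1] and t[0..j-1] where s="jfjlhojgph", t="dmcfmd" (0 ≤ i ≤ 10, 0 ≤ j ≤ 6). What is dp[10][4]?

   ''  d  m  c  f  m  d
''  0  0  0  0  0  0  0
 j  0  0  0  0  0  0  0
 f  0  0  0  0  1  1  1
 j  0  0  0  0  1  1  1
 l  0  0  0  0  1  1  1
 h  0  0  0  0  1  1  1
 o  0  0  0  0  1  1  1
 j  0  0  0  0  1  1  1
 g  0  0  0  0  1  1  1
 p  0  0  0  0  1  1  1
 h  0  0  0  0  1  1  1

1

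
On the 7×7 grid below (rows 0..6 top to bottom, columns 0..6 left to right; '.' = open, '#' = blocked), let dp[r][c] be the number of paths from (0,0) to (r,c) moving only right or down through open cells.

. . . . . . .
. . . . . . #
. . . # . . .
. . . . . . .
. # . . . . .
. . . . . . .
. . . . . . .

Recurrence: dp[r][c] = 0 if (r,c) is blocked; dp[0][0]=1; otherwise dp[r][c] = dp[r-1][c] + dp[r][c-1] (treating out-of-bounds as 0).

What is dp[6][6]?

r\c   0   1   2   3   4   5   6
  0   1   1   1   1   1   1   1
  1   1   2   3   4   5   6   0
  2   1   3   6   0   5  11  11
  3   1   4  10  10  15  26  37
  4   1   0  10  20  35  61  98
  5   1   1  11  31  66 127 225
  6   1   2  13  44 110 237 462

462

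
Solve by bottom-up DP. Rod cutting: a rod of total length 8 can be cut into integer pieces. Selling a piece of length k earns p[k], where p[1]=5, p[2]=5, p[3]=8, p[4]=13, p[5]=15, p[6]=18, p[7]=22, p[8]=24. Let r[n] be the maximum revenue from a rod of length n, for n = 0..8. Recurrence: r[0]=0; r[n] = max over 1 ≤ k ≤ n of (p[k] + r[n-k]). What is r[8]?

   n    0    1    2    3    4    5    6    7    8
r[n]    0    5   10   15   20   25   30   35   40

40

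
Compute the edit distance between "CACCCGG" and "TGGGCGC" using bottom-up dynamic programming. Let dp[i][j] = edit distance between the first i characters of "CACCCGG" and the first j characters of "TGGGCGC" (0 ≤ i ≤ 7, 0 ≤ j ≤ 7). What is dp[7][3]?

   ''  T  G  G  G  C  G  C
''  0  1  2  3  4  5  6  7
 C  1  1  2  3  4  4  5  6
 A  2  2  2  3  4  5  5  6
 C  3  3  3  3  4  4  5  5
 C  4  4  4  4  4  4  5  5
 C  5  5  5  5  5  4  5  5
 G  6  6  5  5  5  5  4  5
 G  7  7  6  5  5  6  5  5

5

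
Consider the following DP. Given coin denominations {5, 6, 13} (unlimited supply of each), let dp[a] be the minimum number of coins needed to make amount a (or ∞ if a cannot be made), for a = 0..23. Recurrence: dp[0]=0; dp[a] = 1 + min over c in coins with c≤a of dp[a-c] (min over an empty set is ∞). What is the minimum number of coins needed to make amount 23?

 a  0  1  2  3  4  5  6  7  8  9 10 11 12 13 14 15 16 17 18 19 20 21 22 23
dp  0  -  -  -  -  1  1  -  -  -  2  2  2  1  -  3  3  3  2  2  4  4  4  3
(- denotes ∞ / unreachable)

3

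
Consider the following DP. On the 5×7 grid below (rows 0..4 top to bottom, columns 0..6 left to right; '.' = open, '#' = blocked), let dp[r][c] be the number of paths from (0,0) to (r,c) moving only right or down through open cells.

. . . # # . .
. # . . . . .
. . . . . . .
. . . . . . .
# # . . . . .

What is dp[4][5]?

r\c   0   1   2   3   4   5   6
  0   1   1   1   0   0   0   0
  1   1   0   1   1   1   1   1
  2   1   1   2   3   4   5   6
  3   1   2   4   7  11  16  22
  4   0   0   4  11  22  38  60

38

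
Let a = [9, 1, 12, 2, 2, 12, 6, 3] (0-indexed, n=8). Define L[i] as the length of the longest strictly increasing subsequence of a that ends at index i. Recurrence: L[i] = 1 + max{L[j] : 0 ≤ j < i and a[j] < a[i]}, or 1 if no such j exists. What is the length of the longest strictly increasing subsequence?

3

   i    0    1    2    3    4    5    6    7
a[i]    9    1   12    2    2   12    6    3
L[i]    1    1    2    2    2    3    3    3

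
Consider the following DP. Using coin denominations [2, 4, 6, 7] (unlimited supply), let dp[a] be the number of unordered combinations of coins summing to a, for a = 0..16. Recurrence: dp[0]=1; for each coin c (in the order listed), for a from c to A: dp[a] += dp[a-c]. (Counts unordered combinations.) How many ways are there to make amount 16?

after  coin     0     1     2     3     4     5     6     7     8     9    10    11    12    13    14    15    16
          2     1     0     1     0     1     0     1     0     1     0     1     0     1     0     1     0     1
          4     1     0     1     0     2     0     2     0     3     0     3     0     4     0     4     0     5
          6     1     0     1     0     2     0     3     0     4     0     5     0     7     0     8     0    10
          7     1     0     1     0     2     0     3     1     4     1     5     2     7     3     9     4    11

11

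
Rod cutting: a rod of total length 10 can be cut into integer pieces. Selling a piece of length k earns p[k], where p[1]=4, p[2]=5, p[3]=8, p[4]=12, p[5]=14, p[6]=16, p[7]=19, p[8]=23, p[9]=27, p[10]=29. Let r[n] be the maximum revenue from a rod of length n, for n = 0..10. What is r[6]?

   n    0    1    2    3    4    5    6    7    8    9   10
r[n]    0    4    8   12   16   20   24   28   32   36   40

24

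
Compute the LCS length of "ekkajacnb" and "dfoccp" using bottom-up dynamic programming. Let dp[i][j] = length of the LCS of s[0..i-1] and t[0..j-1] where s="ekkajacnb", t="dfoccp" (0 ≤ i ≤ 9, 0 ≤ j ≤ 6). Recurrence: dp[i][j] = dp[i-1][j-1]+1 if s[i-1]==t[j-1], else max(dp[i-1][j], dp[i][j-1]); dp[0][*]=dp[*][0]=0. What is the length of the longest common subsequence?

   ''  d  f  o  c  c  p
''  0  0  0  0  0  0  0
 e  0  0  0  0  0  0  0
 k  0  0  0  0  0  0  0
 k  0  0  0  0  0  0  0
 a  0  0  0  0  0  0  0
 j  0  0  0  0  0  0  0
 a  0  0  0  0  0  0  0
 c  0  0  0  0  1  1  1
 n  0  0  0  0  1  1  1
 b  0  0  0  0  1  1  1

1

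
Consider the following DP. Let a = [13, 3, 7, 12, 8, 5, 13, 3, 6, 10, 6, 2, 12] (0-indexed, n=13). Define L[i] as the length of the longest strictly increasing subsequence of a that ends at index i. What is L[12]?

   i    0    1    2    3    4    5    6    7    8    9   10   11   12
a[i]   13    3    7   12    8    5   13    3    6   10    6    2   12
L[i]    1    1    2    3    3    2    4    1    3    4    3    1    5

5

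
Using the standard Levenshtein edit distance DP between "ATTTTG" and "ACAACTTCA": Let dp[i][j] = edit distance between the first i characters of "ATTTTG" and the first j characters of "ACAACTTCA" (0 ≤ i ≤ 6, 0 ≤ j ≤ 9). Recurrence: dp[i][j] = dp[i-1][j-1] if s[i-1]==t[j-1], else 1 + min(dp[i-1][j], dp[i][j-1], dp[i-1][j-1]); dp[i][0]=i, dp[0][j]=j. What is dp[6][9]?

   ''  A  C  A  A  C  T  T  C  A
''  0  1  2  3  4  5  6  7  8  9
 A  1  0  1  2  3  4  5  6  7  8
 T  2  1  1  2  3  4  4  5  6  7
 T  3  2  2  2  3  4  4  4  5  6
 T  4  3  3  3  3  4  4  4  5  6
 T  5  4  4  4  4  4  4  4  5  6
 G  6  5  5  5  5  5  5  5  5  6

6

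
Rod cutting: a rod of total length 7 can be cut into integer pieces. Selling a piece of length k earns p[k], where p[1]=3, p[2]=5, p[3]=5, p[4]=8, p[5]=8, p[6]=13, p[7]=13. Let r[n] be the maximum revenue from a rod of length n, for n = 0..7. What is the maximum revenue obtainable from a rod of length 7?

21

   n    0    1    2    3    4    5    6    7
r[n]    0    3    6    9   12   15   18   21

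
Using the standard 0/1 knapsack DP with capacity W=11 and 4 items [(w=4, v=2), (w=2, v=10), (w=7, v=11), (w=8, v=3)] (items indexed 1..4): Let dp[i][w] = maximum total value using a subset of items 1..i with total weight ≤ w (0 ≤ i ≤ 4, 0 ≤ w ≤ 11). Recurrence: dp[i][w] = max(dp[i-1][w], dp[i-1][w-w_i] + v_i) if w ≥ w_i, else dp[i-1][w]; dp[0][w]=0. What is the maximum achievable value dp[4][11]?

i\w   0   1   2   3   4   5   6   7   8   9  10  11
  0   0   0   0   0   0   0   0   0   0   0   0   0
  1   0   0   0   0   2   2   2   2   2   2   2   2
  2   0   0  10  10  10  10  12  12  12  12  12  12
  3   0   0  10  10  10  10  12  12  12  21  21  21
  4   0   0  10  10  10  10  12  12  12  21  21  21

21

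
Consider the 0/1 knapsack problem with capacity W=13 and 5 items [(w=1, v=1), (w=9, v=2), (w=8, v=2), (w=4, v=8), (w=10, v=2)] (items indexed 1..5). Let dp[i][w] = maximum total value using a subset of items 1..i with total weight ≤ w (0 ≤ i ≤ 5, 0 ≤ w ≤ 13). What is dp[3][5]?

1

i\w   0   1   2   3   4   5   6   7   8   9  10  11  12  13
  0   0   0   0   0   0   0   0   0   0   0   0   0   0   0
  1   0   1   1   1   1   1   1   1   1   1   1   1   1   1
  2   0   1   1   1   1   1   1   1   1   2   3   3   3   3
  3   0   1   1   1   1   1   1   1   2   3   3   3   3   3
  4   0   1   1   1   8   9   9   9   9   9   9   9  10  11
  5   0   1   1   1   8   9   9   9   9   9   9   9  10  11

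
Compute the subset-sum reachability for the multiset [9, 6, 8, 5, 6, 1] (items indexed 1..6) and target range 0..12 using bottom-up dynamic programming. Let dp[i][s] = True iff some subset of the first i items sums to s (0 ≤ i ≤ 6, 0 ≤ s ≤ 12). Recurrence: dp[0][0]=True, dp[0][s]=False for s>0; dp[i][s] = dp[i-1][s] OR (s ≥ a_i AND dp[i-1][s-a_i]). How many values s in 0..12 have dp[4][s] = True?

6

i\s   0   1   2   3   4   5   6   7   8   9  10  11  12
  0   T   F   F   F   F   F   F   F   F   F   F   F   F
  1   T   F   F   F   F   F   F   F   F   T   F   F   F
  2   T   F   F   F   F   F   T   F   F   T   F   F   F
  3   T   F   F   F   F   F   T   F   T   T   F   F   F
  4   T   F   F   F   F   T   T   F   T   T   F   T   F
  5   T   F   F   F   F   T   T   F   T   T   F   T   T
  6   T   T   F   F   F   T   T   T   T   T   T   T   T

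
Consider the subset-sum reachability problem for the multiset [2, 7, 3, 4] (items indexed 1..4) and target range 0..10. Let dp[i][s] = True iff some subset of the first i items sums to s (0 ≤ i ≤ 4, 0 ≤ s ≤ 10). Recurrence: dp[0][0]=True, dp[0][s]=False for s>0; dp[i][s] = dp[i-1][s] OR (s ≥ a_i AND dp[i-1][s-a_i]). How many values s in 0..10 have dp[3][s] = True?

i\s   0   1   2   3   4   5   6   7   8   9  10
  0   T   F   F   F   F   F   F   F   F   F   F
  1   T   F   T   F   F   F   F   F   F   F   F
  2   T   F   T   F   F   F   F   T   F   T   F
  3   T   F   T   T   F   T   F   T   F   T   T
  4   T   F   T   T   T   T   T   T   F   T   T

7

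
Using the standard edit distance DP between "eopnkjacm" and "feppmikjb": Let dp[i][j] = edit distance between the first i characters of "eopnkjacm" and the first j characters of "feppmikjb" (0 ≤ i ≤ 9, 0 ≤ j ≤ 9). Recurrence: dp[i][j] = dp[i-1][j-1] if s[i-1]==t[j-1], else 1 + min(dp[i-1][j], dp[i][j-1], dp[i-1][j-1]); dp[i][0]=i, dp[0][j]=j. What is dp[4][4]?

3

   ''  f  e  p  p  m  i  k  j  b
''  0  1  2  3  4  5  6  7  8  9
 e  1  1  1  2  3  4  5  6  7  8
 o  2  2  2  2  3  4  5  6  7  8
 p  3  3  3  2  2  3  4  5  6  7
 n  4  4  4  3  3  3  4  5  6  7
 k  5  5  5  4  4  4  4  4  5  6
 j  6  6  6  5  5  5  5  5  4  5
 a  7  7  7  6  6  6  6  6  5  5
 c  8  8  8  7  7  7  7  7  6  6
 m  9  9  9  8  8  7  8  8  7  7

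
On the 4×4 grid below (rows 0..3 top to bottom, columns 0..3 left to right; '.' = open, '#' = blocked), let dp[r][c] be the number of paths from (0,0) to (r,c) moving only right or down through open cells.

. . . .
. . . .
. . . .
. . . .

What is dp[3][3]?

r\c   0   1   2   3
  0   1   1   1   1
  1   1   2   3   4
  2   1   3   6  10
  3   1   4  10  20

20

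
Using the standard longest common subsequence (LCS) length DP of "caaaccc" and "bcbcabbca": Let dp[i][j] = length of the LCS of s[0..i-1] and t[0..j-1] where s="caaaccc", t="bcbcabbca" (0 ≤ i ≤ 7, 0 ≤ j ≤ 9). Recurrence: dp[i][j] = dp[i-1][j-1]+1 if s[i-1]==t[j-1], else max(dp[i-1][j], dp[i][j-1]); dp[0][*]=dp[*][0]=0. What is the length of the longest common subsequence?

3

   ''  b  c  b  c  a  b  b  c  a
''  0  0  0  0  0  0  0  0  0  0
 c  0  0  1  1  1  1  1  1  1  1
 a  0  0  1  1  1  2  2  2  2  2
 a  0  0  1  1  1  2  2  2  2  3
 a  0  0  1  1  1  2  2  2  2  3
 c  0  0  1  1  2  2  2  2  3  3
 c  0  0  1  1  2  2  2  2  3  3
 c  0  0  1  1  2  2  2  2  3  3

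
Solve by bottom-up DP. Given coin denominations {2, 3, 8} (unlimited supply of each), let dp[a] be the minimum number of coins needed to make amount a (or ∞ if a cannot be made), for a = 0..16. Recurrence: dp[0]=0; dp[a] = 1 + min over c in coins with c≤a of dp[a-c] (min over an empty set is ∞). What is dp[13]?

 a  0  1  2  3  4  5  6  7  8  9 10 11 12 13 14 15 16
dp  0  -  1  1  2  2  2  3  1  3  2  2  3  3  3  4  2
(- denotes ∞ / unreachable)

3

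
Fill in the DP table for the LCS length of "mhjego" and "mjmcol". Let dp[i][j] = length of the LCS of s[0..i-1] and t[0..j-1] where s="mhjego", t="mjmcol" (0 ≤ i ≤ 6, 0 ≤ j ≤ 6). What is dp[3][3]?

2

   ''  m  j  m  c  o  l
''  0  0  0  0  0  0  0
 m  0  1  1  1  1  1  1
 h  0  1  1  1  1  1  1
 j  0  1  2  2  2  2  2
 e  0  1  2  2  2  2  2
 g  0  1  2  2  2  2  2
 o  0  1  2  2  2  3  3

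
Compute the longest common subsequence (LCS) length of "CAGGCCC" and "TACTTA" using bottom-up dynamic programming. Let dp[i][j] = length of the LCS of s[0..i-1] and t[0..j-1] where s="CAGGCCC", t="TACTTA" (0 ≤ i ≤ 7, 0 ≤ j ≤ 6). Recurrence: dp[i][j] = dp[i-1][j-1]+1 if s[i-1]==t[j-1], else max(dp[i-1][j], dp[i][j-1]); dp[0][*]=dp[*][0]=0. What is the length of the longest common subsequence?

2

   ''  T  A  C  T  T  A
''  0  0  0  0  0  0  0
 C  0  0  0  1  1  1  1
 A  0  0  1  1  1  1  2
 G  0  0  1  1  1  1  2
 G  0  0  1  1  1  1  2
 C  0  0  1  2  2  2  2
 C  0  0  1  2  2  2  2
 C  0  0  1  2  2  2  2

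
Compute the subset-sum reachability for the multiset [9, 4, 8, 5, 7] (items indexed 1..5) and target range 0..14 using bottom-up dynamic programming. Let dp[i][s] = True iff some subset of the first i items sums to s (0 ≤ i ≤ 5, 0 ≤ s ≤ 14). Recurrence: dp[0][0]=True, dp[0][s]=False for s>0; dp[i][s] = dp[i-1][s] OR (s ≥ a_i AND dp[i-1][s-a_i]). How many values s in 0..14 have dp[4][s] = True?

i\s   0   1   2   3   4   5   6   7   8   9  10  11  12  13  14
  0   T   F   F   F   F   F   F   F   F   F   F   F   F   F   F
  1   T   F   F   F   F   F   F   F   F   T   F   F   F   F   F
  2   T   F   F   F   T   F   F   F   F   T   F   F   F   T   F
  3   T   F   F   F   T   F   F   F   T   T   F   F   T   T   F
  4   T   F   F   F   T   T   F   F   T   T   F   F   T   T   T
  5   T   F   F   F   T   T   F   T   T   T   F   T   T   T   T

8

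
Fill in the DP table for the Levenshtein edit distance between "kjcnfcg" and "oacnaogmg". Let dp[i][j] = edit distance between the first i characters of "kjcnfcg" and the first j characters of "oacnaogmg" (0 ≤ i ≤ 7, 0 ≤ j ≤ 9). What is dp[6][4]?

   ''  o  a  c  n  a  o  g  m  g
''  0  1  2  3  4  5  6  7  8  9
 k  1  1  2  3  4  5  6  7  8  9
 j  2  2  2  3  4  5  6  7  8  9
 c  3  3  3  2  3  4  5  6  7  8
 n  4  4  4  3  2  3  4  5  6  7
 f  5  5  5  4  3  3  4  5  6  7
 c  6  6  6  5  4  4  4  5  6  7
 g  7  7  7  6  5  5  5  4  5  6

4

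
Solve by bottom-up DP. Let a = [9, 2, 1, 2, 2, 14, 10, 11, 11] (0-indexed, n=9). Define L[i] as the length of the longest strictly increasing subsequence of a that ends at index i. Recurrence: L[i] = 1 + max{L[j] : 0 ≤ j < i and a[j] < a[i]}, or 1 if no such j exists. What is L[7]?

4

   i    0    1    2    3    4    5    6    7    8
a[i]    9    2    1    2    2   14   10   11   11
L[i]    1    1    1    2    2    3    3    4    4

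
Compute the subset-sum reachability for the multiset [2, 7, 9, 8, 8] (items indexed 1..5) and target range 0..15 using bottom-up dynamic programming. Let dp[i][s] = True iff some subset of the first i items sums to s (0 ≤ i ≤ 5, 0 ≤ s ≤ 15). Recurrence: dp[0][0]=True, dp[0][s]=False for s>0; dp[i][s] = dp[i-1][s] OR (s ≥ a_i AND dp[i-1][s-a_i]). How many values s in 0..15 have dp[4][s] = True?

8

i\s   0   1   2   3   4   5   6   7   8   9  10  11  12  13  14  15
  0   T   F   F   F   F   F   F   F   F   F   F   F   F   F   F   F
  1   T   F   T   F   F   F   F   F   F   F   F   F   F   F   F   F
  2   T   F   T   F   F   F   F   T   F   T   F   F   F   F   F   F
  3   T   F   T   F   F   F   F   T   F   T   F   T   F   F   F   F
  4   T   F   T   F   F   F   F   T   T   T   T   T   F   F   F   T
  5   T   F   T   F   F   F   F   T   T   T   T   T   F   F   F   T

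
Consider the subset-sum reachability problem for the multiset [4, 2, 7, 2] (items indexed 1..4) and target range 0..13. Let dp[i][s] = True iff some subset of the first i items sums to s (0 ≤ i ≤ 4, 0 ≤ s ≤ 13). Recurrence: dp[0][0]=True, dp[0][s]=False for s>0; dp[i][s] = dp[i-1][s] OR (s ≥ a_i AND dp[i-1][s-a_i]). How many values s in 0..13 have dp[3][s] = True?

8

i\s   0   1   2   3   4   5   6   7   8   9  10  11  12  13
  0   T   F   F   F   F   F   F   F   F   F   F   F   F   F
  1   T   F   F   F   T   F   F   F   F   F   F   F   F   F
  2   T   F   T   F   T   F   T   F   F   F   F   F   F   F
  3   T   F   T   F   T   F   T   T   F   T   F   T   F   T
  4   T   F   T   F   T   F   T   T   T   T   F   T   F   T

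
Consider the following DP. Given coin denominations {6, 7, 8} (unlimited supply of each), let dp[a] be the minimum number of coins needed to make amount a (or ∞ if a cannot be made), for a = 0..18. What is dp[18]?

 a  0  1  2  3  4  5  6  7  8  9 10 11 12 13 14 15 16 17 18
dp  0  -  -  -  -  -  1  1  1  -  -  -  2  2  2  2  2  -  3
(- denotes ∞ / unreachable)

3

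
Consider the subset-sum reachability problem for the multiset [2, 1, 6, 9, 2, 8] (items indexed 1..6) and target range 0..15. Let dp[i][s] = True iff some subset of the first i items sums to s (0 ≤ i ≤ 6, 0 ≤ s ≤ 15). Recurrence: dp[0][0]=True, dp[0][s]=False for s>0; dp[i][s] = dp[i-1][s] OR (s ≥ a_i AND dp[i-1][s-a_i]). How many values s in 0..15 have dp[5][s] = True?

16

i\s   0   1   2   3   4   5   6   7   8   9  10  11  12  13  14  15
  0   T   F   F   F   F   F   F   F   F   F   F   F   F   F   F   F
  1   T   F   T   F   F   F   F   F   F   F   F   F   F   F   F   F
  2   T   T   T   T   F   F   F   F   F   F   F   F   F   F   F   F
  3   T   T   T   T   F   F   T   T   T   T   F   F   F   F   F   F
  4   T   T   T   T   F   F   T   T   T   T   T   T   T   F   F   T
  5   T   T   T   T   T   T   T   T   T   T   T   T   T   T   T   T
  6   T   T   T   T   T   T   T   T   T   T   T   T   T   T   T   T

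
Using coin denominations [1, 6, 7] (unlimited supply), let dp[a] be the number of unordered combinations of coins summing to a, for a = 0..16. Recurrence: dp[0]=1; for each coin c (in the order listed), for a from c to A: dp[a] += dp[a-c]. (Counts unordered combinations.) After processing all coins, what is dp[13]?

5

after  coin     0     1     2     3     4     5     6     7     8     9    10    11    12    13    14    15    16
          1     1     1     1     1     1     1     1     1     1     1     1     1     1     1     1     1     1
          6     1     1     1     1     1     1     2     2     2     2     2     2     3     3     3     3     3
          7     1     1     1     1     1     1     2     3     3     3     3     3     4     5     6     6     6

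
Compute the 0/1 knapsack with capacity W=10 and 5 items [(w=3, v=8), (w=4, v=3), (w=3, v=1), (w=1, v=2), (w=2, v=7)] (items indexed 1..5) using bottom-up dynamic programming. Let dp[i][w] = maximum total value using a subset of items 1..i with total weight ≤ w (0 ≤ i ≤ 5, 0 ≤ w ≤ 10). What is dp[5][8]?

17

i\w   0   1   2   3   4   5   6   7   8   9  10
  0   0   0   0   0   0   0   0   0   0   0   0
  1   0   0   0   8   8   8   8   8   8   8   8
  2   0   0   0   8   8   8   8  11  11  11  11
  3   0   0   0   8   8   8   9  11  11  11  12
  4   0   2   2   8  10  10  10  11  13  13  13
  5   0   2   7   9  10  15  17  17  17  18  20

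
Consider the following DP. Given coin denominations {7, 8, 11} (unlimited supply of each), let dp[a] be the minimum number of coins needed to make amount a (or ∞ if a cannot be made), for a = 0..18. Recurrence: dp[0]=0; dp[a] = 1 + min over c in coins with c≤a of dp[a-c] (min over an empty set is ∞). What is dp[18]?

2

 a  0  1  2  3  4  5  6  7  8  9 10 11 12 13 14 15 16 17 18
dp  0  -  -  -  -  -  -  1  1  -  -  1  -  -  2  2  2  -  2
(- denotes ∞ / unreachable)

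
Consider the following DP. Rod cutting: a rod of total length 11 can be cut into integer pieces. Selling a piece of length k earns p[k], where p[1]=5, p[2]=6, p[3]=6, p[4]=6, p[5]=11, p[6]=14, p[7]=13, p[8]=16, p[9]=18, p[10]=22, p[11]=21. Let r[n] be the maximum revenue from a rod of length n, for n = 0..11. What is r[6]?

   n    0    1    2    3    4    5    6    7    8    9   10   11
r[n]    0    5   10   15   20   25   30   35   40   45   50   55

30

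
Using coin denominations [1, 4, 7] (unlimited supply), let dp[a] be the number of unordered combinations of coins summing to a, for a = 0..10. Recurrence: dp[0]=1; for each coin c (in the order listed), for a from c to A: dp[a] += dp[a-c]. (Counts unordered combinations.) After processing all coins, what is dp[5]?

after  coin     0     1     2     3     4     5     6     7     8     9    10
          1     1     1     1     1     1     1     1     1     1     1     1
          4     1     1     1     1     2     2     2     2     3     3     3
          7     1     1     1     1     2     2     2     3     4     4     4

2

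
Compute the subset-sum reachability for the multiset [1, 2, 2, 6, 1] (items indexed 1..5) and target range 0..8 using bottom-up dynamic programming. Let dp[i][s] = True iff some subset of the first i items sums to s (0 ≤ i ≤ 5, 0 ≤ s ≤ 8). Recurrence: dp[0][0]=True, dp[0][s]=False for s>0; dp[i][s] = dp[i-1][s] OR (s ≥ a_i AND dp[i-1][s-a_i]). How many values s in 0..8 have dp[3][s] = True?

i\s   0   1   2   3   4   5   6   7   8
  0   T   F   F   F   F   F   F   F   F
  1   T   T   F   F   F   F   F   F   F
  2   T   T   T   T   F   F   F   F   F
  3   T   T   T   T   T   T   F   F   F
  4   T   T   T   T   T   T   T   T   T
  5   T   T   T   T   T   T   T   T   T

6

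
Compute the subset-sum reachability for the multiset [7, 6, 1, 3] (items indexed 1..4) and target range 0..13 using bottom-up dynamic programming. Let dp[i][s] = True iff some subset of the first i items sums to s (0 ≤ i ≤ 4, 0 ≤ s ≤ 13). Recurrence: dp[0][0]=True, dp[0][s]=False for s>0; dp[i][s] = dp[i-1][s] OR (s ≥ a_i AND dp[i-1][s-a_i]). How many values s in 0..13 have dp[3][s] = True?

i\s   0   1   2   3   4   5   6   7   8   9  10  11  12  13
  0   T   F   F   F   F   F   F   F   F   F   F   F   F   F
  1   T   F   F   F   F   F   F   T   F   F   F   F   F   F
  2   T   F   F   F   F   F   T   T   F   F   F   F   F   T
  3   T   T   F   F   F   F   T   T   T   F   F   F   F   T
  4   T   T   F   T   T   F   T   T   T   T   T   T   F   T

6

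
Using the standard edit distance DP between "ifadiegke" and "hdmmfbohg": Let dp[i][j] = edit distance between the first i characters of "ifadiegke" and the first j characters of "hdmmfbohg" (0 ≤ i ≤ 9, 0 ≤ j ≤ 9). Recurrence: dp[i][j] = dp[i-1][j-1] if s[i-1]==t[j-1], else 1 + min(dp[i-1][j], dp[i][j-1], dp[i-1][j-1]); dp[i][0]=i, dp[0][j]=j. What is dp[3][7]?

6

   ''  h  d  m  m  f  b  o  h  g
''  0  1  2  3  4  5  6  7  8  9
 i  1  1  2  3  4  5  6  7  8  9
 f  2  2  2  3  4  4  5  6  7  8
 a  3  3  3  3  4  5  5  6  7  8
 d  4  4  3  4  4  5  6  6  7  8
 i  5  5  4  4  5  5  6  7  7  8
 e  6  6  5  5  5  6  6  7  8  8
 g  7  7  6  6  6  6  7  7  8  8
 k  8  8  7  7  7  7  7  8  8  9
 e  9  9  8  8  8  8  8  8  9  9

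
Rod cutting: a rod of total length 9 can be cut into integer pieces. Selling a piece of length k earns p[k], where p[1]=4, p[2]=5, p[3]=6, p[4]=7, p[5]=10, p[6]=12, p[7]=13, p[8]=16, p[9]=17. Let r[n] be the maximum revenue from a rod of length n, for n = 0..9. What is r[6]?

   n    0    1    2    3    4    5    6    7    8    9
r[n]    0    4    8   12   16   20   24   28   32   36

24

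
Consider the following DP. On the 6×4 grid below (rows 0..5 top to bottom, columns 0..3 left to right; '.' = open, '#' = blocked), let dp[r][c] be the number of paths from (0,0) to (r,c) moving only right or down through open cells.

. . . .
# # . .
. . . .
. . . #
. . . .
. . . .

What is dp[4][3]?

1

r\c   0   1   2   3
  0   1   1   1   1
  1   0   0   1   2
  2   0   0   1   3
  3   0   0   1   0
  4   0   0   1   1
  5   0   0   1   2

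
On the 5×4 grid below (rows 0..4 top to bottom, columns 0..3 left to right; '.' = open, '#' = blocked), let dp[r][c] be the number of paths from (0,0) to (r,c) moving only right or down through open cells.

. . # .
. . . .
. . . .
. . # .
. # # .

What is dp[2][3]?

7

r\c   0   1   2   3
  0   1   1   0   0
  1   1   2   2   2
  2   1   3   5   7
  3   1   4   0   7
  4   1   0   0   7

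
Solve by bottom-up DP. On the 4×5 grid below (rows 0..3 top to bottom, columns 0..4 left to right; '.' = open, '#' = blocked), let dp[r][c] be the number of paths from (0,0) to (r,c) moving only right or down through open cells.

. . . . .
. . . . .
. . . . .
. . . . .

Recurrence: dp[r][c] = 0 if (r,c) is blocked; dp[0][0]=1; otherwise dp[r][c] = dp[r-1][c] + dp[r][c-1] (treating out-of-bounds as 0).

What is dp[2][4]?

r\c   0   1   2   3   4
  0   1   1   1   1   1
  1   1   2   3   4   5
  2   1   3   6  10  15
  3   1   4  10  20  35

15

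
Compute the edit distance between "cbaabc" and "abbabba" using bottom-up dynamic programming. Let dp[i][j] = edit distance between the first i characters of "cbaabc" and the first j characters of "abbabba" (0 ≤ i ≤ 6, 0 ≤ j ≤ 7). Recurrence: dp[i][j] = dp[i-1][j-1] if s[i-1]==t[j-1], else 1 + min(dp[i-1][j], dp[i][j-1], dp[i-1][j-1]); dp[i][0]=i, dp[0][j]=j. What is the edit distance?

4

   ''  a  b  b  a  b  b  a
''  0  1  2  3  4  5  6  7
 c  1  1  2  3  4  5  6  7
 b  2  2  1  2  3  4  5  6
 a  3  2  2  2  2  3  4  5
 a  4  3  3  3  2  3  4  4
 b  5  4  3  3  3  2  3  4
 c  6  5  4  4  4  3  3  4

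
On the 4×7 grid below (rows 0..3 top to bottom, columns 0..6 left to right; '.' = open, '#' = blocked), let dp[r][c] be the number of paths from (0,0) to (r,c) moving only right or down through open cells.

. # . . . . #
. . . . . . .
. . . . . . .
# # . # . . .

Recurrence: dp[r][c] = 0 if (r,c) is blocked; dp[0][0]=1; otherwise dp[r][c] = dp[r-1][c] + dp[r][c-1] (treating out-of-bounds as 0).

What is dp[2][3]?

4

r\c   0   1   2   3   4   5   6
  0   1   0   0   0   0   0   0
  1   1   1   1   1   1   1   1
  2   1   2   3   4   5   6   7
  3   0   0   3   0   5  11  18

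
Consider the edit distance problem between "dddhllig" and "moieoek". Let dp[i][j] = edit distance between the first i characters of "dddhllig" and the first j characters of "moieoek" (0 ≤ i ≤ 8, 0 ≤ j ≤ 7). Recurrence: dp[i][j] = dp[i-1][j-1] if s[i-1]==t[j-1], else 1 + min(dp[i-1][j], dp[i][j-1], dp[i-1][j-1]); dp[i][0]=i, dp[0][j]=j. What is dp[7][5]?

7

   ''  m  o  i  e  o  e  k
''  0  1  2  3  4  5  6  7
 d  1  1  2  3  4  5  6  7
 d  2  2  2  3  4  5  6  7
 d  3  3  3  3  4  5  6  7
 h  4  4  4  4  4  5  6  7
 l  5  5  5  5  5  5  6  7
 l  6  6  6  6  6  6  6  7
 i  7  7  7  6  7  7  7  7
 g  8  8  8  7  7  8  8  8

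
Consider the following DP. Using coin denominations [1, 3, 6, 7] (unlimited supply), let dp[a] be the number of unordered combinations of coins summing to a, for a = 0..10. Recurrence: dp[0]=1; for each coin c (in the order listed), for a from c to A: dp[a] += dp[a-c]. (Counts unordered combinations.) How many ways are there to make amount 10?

8

after  coin     0     1     2     3     4     5     6     7     8     9    10
          1     1     1     1     1     1     1     1     1     1     1     1
          3     1     1     1     2     2     2     3     3     3     4     4
          6     1     1     1     2     2     2     4     4     4     6     6
          7     1     1     1     2     2     2     4     5     5     7     8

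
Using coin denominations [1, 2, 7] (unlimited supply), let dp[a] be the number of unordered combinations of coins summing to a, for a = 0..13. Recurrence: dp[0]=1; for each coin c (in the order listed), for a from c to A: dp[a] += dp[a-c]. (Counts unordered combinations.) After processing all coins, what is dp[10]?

8

after  coin     0     1     2     3     4     5     6     7     8     9    10    11    12    13
          1     1     1     1     1     1     1     1     1     1     1     1     1     1     1
          2     1     1     2     2     3     3     4     4     5     5     6     6     7     7
          7     1     1     2     2     3     3     4     5     6     7     8     9    10    11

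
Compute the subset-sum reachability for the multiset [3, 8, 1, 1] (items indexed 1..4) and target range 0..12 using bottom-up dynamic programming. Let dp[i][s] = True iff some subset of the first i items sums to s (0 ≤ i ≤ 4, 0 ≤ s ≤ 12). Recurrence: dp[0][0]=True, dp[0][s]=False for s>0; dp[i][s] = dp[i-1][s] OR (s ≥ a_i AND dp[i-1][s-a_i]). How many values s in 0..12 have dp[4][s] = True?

i\s   0   1   2   3   4   5   6   7   8   9  10  11  12
  0   T   F   F   F   F   F   F   F   F   F   F   F   F
  1   T   F   F   T   F   F   F   F   F   F   F   F   F
  2   T   F   F   T   F   F   F   F   T   F   F   T   F
  3   T   T   F   T   T   F   F   F   T   T   F   T   T
  4   T   T   T   T   T   T   F   F   T   T   T   T   T

11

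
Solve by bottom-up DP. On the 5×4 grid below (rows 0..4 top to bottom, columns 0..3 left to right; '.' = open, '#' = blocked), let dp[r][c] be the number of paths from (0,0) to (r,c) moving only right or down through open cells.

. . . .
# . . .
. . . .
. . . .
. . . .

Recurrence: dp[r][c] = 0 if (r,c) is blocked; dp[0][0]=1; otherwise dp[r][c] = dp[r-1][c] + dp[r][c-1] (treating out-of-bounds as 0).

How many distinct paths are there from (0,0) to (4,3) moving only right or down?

r\c   0   1   2   3
  0   1   1   1   1
  1   0   1   2   3
  2   0   1   3   6
  3   0   1   4  10
  4   0   1   5  15

15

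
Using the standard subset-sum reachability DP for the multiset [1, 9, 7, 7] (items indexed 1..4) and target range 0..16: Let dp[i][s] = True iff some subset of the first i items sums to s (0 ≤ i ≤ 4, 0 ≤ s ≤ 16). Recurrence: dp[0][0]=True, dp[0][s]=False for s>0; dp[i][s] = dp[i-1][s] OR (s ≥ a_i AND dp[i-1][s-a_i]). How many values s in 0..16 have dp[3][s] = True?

i\s   0   1   2   3   4   5   6   7   8   9  10  11  12  13  14  15  16
  0   T   F   F   F   F   F   F   F   F   F   F   F   F   F   F   F   F
  1   T   T   F   F   F   F   F   F   F   F   F   F   F   F   F   F   F
  2   T   T   F   F   F   F   F   F   F   T   T   F   F   F   F   F   F
  3   T   T   F   F   F   F   F   T   T   T   T   F   F   F   F   F   T
  4   T   T   F   F   F   F   F   T   T   T   T   F   F   F   T   T   T

7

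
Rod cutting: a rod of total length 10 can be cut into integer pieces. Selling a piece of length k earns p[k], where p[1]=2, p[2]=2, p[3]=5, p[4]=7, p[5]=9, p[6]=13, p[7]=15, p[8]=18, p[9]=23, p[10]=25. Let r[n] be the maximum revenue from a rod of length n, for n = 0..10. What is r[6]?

   n    0    1    2    3    4    5    6    7    8    9   10
r[n]    0    2    4    6    8   10   13   15   18   23   25

13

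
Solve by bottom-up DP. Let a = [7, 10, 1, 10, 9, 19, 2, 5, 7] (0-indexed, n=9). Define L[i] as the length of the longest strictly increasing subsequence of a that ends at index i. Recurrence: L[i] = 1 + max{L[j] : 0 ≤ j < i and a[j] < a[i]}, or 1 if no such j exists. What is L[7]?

3

   i    0    1    2    3    4    5    6    7    8
a[i]    7   10    1   10    9   19    2    5    7
L[i]    1    2    1    2    2    3    2    3    4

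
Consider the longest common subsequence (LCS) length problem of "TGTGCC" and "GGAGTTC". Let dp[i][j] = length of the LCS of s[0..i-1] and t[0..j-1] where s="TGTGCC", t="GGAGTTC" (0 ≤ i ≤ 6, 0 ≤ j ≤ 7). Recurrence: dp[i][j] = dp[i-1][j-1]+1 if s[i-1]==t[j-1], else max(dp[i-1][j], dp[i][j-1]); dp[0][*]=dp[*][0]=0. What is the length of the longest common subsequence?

   ''  G  G  A  G  T  T  C
''  0  0  0  0  0  0  0  0
 T  0  0  0  0  0  1  1  1
 G  0  1  1  1  1  1  1  1
 T  0  1  1  1  1  2  2  2
 G  0  1  2  2  2  2  2  2
 C  0  1  2  2  2  2  2  3
 C  0  1  2  2  2  2  2  3

3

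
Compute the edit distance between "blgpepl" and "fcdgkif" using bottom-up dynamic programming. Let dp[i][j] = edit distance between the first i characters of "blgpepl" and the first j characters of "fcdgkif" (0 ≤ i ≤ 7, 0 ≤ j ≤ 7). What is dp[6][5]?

6

   ''  f  c  d  g  k  i  f
''  0  1  2  3  4  5  6  7
 b  1  1  2  3  4  5  6  7
 l  2  2  2  3  4  5  6  7
 g  3  3  3  3  3  4  5  6
 p  4  4  4  4  4  4  5  6
 e  5  5  5  5  5  5  5  6
 p  6  6  6  6  6  6  6  6
 l  7  7  7  7  7  7  7  7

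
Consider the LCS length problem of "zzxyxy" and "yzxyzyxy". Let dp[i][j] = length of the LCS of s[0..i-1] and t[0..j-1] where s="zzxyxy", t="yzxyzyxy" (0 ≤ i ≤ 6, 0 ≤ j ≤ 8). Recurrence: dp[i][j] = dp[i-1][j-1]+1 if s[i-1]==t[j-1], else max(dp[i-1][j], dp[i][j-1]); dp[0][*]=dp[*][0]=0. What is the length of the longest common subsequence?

   ''  y  z  x  y  z  y  x  y
''  0  0  0  0  0  0  0  0  0
 z  0  0  1  1  1  1  1  1  1
 z  0  0  1  1  1  2  2  2  2
 x  0  0  1  2  2  2  2  3  3
 y  0  1  1  2  3  3  3  3  4
 x  0  1  1  2  3  3  3  4  4
 y  0  1  1  2  3  3  4  4  5

5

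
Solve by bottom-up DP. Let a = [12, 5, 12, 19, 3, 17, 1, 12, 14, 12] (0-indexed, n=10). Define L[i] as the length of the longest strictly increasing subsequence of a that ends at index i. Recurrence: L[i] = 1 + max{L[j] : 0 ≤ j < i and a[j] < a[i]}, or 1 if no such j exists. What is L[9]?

2

   i    0    1    2    3    4    5    6    7    8    9
a[i]   12    5   12   19    3   17    1   12   14   12
L[i]    1    1    2    3    1    3    1    2    3    2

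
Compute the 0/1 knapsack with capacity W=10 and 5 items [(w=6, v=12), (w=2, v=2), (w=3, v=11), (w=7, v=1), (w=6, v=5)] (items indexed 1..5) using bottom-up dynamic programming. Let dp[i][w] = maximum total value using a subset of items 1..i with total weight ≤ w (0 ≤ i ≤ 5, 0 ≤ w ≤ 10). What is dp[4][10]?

23

i\w   0   1   2   3   4   5   6   7   8   9  10
  0   0   0   0   0   0   0   0   0   0   0   0
  1   0   0   0   0   0   0  12  12  12  12  12
  2   0   0   2   2   2   2  12  12  14  14  14
  3   0   0   2  11  11  13  13  13  14  23  23
  4   0   0   2  11  11  13  13  13  14  23  23
  5   0   0   2  11  11  13  13  13  14  23  23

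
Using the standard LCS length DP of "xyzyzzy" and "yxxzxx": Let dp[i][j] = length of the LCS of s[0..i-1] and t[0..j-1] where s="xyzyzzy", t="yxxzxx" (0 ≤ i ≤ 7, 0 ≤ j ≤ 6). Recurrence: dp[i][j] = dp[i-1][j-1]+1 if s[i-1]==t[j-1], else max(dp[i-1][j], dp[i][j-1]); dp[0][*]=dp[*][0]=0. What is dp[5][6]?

2

   ''  y  x  x  z  x  x
''  0  0  0  0  0  0  0
 x  0  0  1  1  1  1  1
 y  0  1  1  1  1  1  1
 z  0  1  1  1  2  2  2
 y  0  1  1  1  2  2  2
 z  0  1  1  1  2  2  2
 z  0  1  1  1  2  2  2
 y  0  1  1  1  2  2  2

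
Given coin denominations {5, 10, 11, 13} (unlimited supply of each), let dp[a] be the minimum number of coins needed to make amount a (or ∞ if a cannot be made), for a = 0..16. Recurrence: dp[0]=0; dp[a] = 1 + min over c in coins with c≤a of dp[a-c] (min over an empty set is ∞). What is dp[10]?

 a  0  1  2  3  4  5  6  7  8  9 10 11 12 13 14 15 16
dp  0  -  -  -  -  1  -  -  -  -  1  1  -  1  -  2  2
(- denotes ∞ / unreachable)

1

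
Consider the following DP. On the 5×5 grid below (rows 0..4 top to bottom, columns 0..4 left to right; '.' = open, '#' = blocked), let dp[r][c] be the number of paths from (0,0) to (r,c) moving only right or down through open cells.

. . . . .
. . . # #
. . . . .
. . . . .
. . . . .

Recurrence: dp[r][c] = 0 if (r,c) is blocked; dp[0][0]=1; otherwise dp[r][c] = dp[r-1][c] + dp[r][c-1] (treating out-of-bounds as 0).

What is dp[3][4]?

22

r\c   0   1   2   3   4
  0   1   1   1   1   1
  1   1   2   3   0   0
  2   1   3   6   6   6
  3   1   4  10  16  22
  4   1   5  15  31  53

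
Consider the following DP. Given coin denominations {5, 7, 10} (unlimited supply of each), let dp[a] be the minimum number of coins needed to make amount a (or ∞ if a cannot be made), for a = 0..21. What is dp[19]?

3

 a  0  1  2  3  4  5  6  7  8  9 10 11 12 13 14 15 16 17 18 19 20 21
dp  0  -  -  -  -  1  -  1  -  -  1  -  2  -  2  2  -  2  -  3  2  3
(- denotes ∞ / unreachable)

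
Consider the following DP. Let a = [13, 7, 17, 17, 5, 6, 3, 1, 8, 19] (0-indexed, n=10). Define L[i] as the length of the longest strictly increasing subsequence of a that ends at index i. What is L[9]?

4

   i    0    1    2    3    4    5    6    7    8    9
a[i]   13    7   17   17    5    6    3    1    8   19
L[i]    1    1    2    2    1    2    1    1    3    4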